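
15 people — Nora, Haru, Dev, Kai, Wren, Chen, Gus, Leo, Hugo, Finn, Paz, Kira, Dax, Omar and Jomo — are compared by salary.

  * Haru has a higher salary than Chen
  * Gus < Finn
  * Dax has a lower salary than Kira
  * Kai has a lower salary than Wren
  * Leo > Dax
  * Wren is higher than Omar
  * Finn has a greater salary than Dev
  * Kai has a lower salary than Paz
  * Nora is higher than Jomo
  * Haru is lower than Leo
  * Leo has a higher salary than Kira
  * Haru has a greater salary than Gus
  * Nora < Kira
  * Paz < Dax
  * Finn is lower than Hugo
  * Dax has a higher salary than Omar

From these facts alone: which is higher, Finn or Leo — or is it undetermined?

undetermined

Following every chain through Finn: above Finn we get Hugo; below Finn we get Gus, Dev.
Leo is not reached, and no chain runs the other way from Leo to Finn.
So the given relations leave the order of Finn and Leo undetermined.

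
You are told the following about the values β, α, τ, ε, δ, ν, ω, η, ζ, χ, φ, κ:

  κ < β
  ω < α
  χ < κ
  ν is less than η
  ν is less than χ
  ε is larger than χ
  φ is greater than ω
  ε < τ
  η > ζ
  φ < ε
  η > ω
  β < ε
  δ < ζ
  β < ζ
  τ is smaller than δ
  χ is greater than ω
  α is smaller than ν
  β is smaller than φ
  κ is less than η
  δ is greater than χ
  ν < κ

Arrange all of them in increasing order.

Nothing is placed below ω, so it is least; from there ω < α; α < ν; ν < χ; χ < κ; κ < β; β < φ; φ < ε; ε < τ; τ < δ; δ < ζ; ζ < η, each given directly.

ω < α < ν < χ < κ < β < φ < ε < τ < δ < ζ < η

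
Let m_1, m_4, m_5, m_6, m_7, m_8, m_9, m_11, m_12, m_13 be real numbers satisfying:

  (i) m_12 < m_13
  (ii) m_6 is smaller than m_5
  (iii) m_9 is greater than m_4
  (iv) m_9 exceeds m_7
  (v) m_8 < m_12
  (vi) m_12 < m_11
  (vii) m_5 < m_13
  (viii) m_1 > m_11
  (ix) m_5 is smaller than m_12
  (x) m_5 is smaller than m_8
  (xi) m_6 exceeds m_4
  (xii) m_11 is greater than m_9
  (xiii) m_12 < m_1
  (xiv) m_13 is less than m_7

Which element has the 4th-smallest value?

The consecutive relations fix a unique order: m_4 < m_6 < m_5 < m_8 < m_12 < m_13 < m_7 < m_9 < m_11 < m_1.
The 4th smallest is m_8.

m_8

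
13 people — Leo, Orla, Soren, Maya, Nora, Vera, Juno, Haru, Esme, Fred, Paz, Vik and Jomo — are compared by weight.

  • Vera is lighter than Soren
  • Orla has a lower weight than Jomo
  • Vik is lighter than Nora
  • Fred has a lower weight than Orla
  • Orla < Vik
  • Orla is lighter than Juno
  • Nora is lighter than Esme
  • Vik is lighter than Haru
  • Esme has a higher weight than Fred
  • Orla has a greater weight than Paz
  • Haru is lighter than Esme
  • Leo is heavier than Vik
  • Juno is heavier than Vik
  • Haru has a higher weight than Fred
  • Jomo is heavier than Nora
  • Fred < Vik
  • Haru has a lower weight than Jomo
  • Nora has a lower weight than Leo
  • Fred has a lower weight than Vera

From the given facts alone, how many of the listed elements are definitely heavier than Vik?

From Vik the given relations immediately reach Nora, Haru, Leo, Juno.
From those, Jomo, Esme — 6 in total.
Nothing else is reachable above Vik; 6 in all.

6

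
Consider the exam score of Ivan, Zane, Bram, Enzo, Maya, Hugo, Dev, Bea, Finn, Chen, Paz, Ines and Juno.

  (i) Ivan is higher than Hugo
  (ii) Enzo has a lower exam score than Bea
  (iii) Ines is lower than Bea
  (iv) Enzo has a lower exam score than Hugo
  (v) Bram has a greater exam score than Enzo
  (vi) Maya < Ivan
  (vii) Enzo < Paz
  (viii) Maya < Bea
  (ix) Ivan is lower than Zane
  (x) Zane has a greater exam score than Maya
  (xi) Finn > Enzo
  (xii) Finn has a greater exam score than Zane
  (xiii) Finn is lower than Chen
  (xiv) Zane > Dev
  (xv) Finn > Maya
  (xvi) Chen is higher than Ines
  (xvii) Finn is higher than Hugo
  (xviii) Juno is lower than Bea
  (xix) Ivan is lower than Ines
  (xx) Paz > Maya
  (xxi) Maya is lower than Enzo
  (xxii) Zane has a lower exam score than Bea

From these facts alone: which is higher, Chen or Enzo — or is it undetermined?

The relevant relations are Enzo < Hugo; Hugo < Ivan; Ivan < Zane; Zane < Finn; Finn < Chen.
Chaining these gives Enzo < Hugo < Ivan < Zane < Finn < Chen.
So Chen is higher.

Chen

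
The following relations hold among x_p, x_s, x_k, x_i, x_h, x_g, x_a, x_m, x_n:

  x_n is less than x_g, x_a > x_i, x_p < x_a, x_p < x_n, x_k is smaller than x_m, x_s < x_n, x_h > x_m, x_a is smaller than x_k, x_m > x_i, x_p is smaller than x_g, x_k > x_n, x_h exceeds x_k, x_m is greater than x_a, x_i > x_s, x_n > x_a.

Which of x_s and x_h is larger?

x_h

x_s < x_i and x_i < x_a give x_s < x_a.
Then x_a < x_n extends the chain to x_n.
With x_n < x_k: x_s < x_i < x_a < x_n < x_k.
Then x_k < x_m extends the chain to x_m.
With x_m < x_h: x_s < x_i < x_a < x_n < x_k < x_m < x_h.
So x_s < x_h; x_h is the larger of the two.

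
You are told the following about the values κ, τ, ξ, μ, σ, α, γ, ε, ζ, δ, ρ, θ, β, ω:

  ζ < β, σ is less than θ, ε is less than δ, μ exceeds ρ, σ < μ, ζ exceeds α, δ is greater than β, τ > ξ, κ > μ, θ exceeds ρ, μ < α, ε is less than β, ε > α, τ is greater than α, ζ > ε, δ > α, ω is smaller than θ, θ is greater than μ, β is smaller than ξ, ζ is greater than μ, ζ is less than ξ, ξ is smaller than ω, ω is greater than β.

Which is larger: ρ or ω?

ω

Link the given pairs in sequence: ρ < μ; μ < α; α < ε; ε < ζ; ζ < β; β < ξ; ξ < ω.
Chaining these gives ρ < μ < α < ε < ζ < β < ξ < ω.
So ρ < ω; ω is the larger of the two.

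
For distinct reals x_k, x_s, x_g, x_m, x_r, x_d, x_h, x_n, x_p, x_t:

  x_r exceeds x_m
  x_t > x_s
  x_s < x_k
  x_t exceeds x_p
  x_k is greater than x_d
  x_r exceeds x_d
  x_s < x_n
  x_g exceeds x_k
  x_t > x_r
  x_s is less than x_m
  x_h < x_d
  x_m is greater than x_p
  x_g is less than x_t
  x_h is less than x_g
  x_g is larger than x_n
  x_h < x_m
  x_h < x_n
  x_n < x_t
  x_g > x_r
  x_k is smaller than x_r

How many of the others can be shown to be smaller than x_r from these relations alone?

Directly below x_r: x_d, x_k, x_m.
One step further: x_p, x_h, x_s (6 so far).
No other element is forced below x_r by the given relations, so the count is 6.

6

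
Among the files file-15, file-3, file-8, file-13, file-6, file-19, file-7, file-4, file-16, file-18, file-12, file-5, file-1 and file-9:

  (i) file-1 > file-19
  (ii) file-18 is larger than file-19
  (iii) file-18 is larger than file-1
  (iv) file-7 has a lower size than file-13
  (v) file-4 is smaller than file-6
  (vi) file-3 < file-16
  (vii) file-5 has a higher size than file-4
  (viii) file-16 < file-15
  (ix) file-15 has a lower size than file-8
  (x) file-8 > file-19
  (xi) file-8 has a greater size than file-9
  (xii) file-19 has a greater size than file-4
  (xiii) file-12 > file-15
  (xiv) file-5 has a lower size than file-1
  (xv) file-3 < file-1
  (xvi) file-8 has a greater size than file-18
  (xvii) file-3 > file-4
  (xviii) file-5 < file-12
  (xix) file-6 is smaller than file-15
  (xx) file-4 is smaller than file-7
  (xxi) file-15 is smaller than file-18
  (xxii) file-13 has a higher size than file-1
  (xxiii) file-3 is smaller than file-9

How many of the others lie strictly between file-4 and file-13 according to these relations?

Chaining upward from file-4 reaches: file-5, file-3, file-7, file-16, file-6, file-9, file-19, file-15, file-1, file-18, file-12, file-8.
Chaining downward from file-13 reaches: file-5, file-3, file-7, file-19, file-1.
Strictly between file-4 and file-13 are those in both lists: file-5, file-3, file-7, file-19, file-1 — 5 elements.

5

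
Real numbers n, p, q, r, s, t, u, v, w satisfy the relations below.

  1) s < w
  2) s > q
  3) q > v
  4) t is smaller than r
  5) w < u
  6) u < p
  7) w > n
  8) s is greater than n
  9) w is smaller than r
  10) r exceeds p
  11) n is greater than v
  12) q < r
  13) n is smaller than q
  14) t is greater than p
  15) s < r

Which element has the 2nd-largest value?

t

Chaining the given pairs: v < n < q < s < w < u < p < t < r.
Counting 2 from the largest end gives t.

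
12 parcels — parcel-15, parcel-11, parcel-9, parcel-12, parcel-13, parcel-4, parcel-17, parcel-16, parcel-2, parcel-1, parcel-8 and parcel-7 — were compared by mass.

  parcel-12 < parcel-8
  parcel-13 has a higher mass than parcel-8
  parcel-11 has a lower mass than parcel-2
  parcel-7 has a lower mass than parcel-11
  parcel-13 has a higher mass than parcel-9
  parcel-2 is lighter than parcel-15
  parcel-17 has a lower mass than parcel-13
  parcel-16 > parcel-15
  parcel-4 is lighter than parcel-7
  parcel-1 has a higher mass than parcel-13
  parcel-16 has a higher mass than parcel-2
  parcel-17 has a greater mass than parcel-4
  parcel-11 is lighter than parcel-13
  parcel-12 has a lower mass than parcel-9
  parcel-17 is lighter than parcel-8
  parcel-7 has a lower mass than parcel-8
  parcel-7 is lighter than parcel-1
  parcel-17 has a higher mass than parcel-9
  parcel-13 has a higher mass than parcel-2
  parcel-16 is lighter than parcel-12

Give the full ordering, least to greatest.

Nothing is placed below parcel-4, so it is least; from there parcel-4 < parcel-7; parcel-7 < parcel-11; parcel-11 < parcel-2; parcel-2 < parcel-15; parcel-15 < parcel-16; parcel-16 < parcel-12; parcel-12 < parcel-9; parcel-9 < parcel-17; parcel-17 < parcel-8; parcel-8 < parcel-13; parcel-13 < parcel-1, each given directly.

parcel-4 < parcel-7 < parcel-11 < parcel-2 < parcel-15 < parcel-16 < parcel-12 < parcel-9 < parcel-17 < parcel-8 < parcel-13 < parcel-1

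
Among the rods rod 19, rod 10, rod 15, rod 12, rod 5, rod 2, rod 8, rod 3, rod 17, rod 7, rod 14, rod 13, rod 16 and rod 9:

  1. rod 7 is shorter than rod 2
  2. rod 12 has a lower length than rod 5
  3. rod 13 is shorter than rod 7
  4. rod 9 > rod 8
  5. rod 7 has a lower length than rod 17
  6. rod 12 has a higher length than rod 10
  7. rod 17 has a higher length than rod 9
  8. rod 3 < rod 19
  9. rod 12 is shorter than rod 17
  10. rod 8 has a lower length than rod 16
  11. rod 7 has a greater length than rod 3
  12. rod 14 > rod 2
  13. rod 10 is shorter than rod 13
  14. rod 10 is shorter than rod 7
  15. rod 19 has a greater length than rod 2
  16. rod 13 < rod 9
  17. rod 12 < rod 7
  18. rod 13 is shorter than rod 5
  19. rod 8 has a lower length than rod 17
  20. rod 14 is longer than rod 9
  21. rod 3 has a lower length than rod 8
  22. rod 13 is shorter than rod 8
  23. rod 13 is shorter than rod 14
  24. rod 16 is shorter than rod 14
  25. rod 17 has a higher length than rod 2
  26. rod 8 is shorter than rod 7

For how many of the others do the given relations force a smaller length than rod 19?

7

Directly below rod 19: rod 3, rod 2.
One step further: rod 7 (3 so far).
One step further: rod 10, rod 13, rod 12, rod 8 (7 so far).
No other element is forced below rod 19 by the given relations, so the count is 7.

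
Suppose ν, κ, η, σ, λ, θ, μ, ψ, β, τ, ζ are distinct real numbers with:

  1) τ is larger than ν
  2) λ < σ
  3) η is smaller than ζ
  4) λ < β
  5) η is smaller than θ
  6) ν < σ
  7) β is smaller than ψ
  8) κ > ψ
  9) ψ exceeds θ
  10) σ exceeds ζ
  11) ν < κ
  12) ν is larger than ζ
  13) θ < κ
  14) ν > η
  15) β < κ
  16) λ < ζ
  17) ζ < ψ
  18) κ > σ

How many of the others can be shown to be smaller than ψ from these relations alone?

The elements the relations force below ψ are η, λ, θ, β, ζ — no chain reaches any other.
That is 5.

5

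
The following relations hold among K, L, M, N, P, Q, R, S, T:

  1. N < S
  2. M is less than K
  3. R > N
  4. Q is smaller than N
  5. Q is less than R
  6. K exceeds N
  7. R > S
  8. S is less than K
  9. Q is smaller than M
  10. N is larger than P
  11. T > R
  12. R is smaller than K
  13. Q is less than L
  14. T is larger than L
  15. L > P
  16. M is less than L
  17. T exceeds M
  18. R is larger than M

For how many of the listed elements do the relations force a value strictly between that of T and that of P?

4

The relations place P below T. An element lies strictly between them when it is forced above P and also forced below T.
Above P: {N, L, S, R, K}. Below T: {Q, N, M, L, S, R}.
Intersection: {N, L, S, R} — 4.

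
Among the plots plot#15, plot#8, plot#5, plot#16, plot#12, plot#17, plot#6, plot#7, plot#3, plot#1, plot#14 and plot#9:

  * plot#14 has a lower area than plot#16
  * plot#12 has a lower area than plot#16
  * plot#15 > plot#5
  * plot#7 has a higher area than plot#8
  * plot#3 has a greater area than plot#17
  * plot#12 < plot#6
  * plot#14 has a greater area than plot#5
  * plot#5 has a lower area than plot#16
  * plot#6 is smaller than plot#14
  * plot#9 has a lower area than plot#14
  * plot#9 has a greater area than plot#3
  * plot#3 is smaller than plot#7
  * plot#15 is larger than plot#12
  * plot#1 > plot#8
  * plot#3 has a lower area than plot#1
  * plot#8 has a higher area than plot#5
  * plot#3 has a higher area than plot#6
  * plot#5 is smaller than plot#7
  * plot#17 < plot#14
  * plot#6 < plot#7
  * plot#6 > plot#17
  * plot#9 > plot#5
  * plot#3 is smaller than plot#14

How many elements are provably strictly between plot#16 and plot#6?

3

Chaining upward from plot#6 reaches: plot#3, plot#9, plot#1, plot#14, plot#7.
Chaining downward from plot#16 reaches: plot#5, plot#12, plot#17, plot#3, plot#9, plot#14.
Strictly between plot#6 and plot#16 are those in both lists: plot#3, plot#9, plot#14 — 3 elements.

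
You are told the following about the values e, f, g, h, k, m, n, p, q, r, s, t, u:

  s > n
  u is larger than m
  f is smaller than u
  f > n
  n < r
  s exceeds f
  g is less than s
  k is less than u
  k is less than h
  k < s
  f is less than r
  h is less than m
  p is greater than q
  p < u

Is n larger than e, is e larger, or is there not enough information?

undetermined

Following every chain through n: above n we get f, r, s, u.
e is not reached, and no chain runs the other way from e to n.
So the given relations leave the order of n and e undetermined.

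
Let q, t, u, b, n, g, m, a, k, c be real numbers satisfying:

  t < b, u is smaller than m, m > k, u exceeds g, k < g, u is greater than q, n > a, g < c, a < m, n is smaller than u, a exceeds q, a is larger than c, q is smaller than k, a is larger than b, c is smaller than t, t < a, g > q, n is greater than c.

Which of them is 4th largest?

Chaining the given pairs: q < k < g < c < t < b < a < n < u < m.
The 4th largest is a.

a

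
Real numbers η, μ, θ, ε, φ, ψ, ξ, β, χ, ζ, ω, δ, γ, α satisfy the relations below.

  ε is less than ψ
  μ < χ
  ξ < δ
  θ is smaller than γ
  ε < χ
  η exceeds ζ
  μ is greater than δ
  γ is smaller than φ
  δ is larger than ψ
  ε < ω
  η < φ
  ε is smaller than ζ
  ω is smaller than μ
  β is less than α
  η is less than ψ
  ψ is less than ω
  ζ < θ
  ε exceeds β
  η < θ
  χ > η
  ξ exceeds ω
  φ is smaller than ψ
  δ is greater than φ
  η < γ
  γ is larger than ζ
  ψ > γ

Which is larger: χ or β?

χ

β < ε < ζ < η < θ < γ < φ < ψ < ω < ξ < δ < μ < χ, by transitivity through ε, ζ, η, θ, γ, φ, ψ, ω, ξ, δ, μ.
So β < χ; χ is the larger of the two.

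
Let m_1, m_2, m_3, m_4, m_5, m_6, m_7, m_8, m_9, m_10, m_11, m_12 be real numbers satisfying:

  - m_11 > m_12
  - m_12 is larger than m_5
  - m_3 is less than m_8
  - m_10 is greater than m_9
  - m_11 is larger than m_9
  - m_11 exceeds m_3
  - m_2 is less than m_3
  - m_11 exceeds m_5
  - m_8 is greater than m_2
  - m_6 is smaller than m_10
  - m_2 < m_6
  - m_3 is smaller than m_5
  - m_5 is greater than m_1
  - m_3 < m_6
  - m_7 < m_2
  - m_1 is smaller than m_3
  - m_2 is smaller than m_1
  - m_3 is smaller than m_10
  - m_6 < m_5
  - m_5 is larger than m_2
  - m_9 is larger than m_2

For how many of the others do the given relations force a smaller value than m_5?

Directly below m_5: m_2, m_1, m_3, m_6.
One step further: m_7 (5 so far).
No other element is forced below m_5 by the given relations, so the count is 5.

5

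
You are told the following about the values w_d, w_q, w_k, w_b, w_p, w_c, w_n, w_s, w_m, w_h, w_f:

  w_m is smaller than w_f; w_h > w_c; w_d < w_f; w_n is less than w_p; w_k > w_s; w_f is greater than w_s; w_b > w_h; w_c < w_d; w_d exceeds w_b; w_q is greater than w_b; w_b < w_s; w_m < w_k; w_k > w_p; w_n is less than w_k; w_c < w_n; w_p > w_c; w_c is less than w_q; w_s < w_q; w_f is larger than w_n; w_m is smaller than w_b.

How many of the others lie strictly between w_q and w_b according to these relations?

1

The relations place w_b below w_q. An element lies strictly between them when it is forced above w_b and also forced below w_q.
Above w_b: {w_s, w_d, w_k, w_f}. Below w_q: {w_c, w_h, w_m, w_s}.
Intersection: {w_s} — 1.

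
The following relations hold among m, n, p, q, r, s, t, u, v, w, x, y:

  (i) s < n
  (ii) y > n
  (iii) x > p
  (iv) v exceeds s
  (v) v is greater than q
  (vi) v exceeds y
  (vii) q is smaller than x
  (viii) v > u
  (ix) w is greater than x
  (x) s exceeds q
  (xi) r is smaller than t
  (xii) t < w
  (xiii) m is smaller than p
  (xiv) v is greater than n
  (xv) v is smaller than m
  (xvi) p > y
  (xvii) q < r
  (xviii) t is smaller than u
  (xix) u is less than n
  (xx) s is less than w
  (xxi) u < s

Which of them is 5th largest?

v

Piecing the relations together gives one ordering: q < r < t < u < s < n < y < v < m < p < x < w.
The 5th largest is v.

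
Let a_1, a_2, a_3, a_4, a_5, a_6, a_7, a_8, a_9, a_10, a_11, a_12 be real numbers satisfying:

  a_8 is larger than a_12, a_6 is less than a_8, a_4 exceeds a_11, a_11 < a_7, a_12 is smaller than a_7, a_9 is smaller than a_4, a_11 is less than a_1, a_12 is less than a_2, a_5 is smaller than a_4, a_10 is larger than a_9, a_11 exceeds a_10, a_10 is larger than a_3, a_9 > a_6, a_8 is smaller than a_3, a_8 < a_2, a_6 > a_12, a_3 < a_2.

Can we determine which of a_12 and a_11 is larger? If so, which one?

a_11

Chaining the given relations: a_12 < a_6 < a_8 < a_3 < a_10 < a_11.
So a_11 is larger.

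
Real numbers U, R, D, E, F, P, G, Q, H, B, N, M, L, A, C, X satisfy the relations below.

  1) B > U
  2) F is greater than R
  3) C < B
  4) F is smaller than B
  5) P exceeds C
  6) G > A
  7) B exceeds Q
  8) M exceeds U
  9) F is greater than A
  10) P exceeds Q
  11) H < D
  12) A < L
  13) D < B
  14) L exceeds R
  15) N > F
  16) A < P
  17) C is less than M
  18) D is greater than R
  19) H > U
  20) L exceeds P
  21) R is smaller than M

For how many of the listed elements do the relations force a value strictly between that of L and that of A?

The relations place A below L. An element lies strictly between them when it is forced above A and also forced below L.
Above A: {F, P, B, N, G}. Below L: {C, R, Q, P}.
Intersection: {P} — 1.

1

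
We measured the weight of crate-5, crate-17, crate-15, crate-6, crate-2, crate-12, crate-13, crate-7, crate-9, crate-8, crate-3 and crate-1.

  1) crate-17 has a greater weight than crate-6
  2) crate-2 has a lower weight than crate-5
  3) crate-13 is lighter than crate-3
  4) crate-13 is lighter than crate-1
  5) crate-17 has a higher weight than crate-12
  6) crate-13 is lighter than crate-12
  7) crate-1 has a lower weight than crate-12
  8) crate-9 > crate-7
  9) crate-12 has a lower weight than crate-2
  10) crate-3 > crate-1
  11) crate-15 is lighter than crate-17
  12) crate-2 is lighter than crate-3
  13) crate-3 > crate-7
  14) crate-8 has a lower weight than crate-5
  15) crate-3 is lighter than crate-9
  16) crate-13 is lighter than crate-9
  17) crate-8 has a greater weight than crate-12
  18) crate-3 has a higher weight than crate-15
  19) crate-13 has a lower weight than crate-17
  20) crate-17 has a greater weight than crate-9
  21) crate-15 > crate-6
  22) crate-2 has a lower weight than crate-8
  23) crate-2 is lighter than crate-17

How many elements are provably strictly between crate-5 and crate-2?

Chaining upward from crate-2 reaches: crate-8, crate-3, crate-9, crate-17.
Chaining downward from crate-5 reaches: crate-13, crate-1, crate-12, crate-8.
Strictly between crate-2 and crate-5 are those in both lists: crate-8 — 1 element.

1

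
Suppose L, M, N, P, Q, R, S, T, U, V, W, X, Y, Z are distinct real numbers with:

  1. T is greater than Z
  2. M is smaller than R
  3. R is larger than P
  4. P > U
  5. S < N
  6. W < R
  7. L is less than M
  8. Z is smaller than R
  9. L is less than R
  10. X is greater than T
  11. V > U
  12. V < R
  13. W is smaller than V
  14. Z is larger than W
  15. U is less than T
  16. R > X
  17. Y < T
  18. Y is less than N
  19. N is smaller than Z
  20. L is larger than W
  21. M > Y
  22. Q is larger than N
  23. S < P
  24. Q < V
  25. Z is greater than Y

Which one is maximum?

Chaining downward from R: directly below it, W, Z, L, P, M, V, X; then Y, S, U, N, Q, T.
That covers every other element, and nothing is given above R, so R is the maximum.

R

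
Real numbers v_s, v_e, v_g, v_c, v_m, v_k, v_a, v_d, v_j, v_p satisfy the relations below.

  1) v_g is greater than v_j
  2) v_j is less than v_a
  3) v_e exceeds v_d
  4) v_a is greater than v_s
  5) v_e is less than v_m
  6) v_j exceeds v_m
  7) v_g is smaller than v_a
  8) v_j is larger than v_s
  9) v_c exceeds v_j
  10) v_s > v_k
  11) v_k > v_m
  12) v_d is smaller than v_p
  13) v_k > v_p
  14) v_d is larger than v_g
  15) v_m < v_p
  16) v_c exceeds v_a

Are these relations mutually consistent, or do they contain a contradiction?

Chaining the given relations yields v_g < v_d < v_e < v_m < v_p < v_k < v_s < v_j, so v_g < v_j. But one relation states v_j < v_g. These cannot both hold.

inconsistent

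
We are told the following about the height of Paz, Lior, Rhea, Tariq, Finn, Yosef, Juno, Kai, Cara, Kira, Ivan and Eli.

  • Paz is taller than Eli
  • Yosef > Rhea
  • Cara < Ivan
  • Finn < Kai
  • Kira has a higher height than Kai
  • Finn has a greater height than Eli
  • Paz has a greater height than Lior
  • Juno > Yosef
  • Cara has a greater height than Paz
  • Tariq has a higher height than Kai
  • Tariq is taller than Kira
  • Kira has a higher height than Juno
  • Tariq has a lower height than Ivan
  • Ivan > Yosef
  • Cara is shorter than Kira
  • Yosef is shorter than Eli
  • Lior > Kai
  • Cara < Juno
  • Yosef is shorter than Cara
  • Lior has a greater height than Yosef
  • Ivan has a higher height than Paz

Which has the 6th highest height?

The consecutive relations fix a unique order: Rhea < Yosef < Eli < Finn < Kai < Lior < Paz < Cara < Juno < Kira < Tariq < Ivan.
The 6th largest is Paz.

Paz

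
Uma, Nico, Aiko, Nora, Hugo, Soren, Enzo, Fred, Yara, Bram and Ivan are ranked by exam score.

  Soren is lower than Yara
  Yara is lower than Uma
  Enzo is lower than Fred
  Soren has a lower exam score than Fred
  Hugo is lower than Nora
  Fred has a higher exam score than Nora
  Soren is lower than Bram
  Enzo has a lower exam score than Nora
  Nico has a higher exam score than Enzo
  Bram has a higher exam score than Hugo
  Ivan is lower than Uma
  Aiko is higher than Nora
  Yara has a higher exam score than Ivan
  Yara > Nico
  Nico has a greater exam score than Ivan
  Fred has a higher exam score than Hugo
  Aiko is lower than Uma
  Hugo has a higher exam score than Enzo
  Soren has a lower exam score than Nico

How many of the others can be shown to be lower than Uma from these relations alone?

8

The elements the relations force below Uma are Enzo, Ivan, Soren, Hugo, Nora, Nico, Aiko, Yara — no chain reaches any other.
That is 8.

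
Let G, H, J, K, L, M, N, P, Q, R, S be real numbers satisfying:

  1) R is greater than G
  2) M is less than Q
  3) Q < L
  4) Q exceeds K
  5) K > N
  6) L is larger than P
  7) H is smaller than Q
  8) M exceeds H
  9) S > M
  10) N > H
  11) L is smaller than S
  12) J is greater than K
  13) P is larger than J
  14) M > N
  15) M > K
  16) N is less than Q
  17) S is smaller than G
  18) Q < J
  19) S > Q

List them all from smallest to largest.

H < N < K < M < Q < J < P < L < S < G < R

Each adjacent pair is fixed by a given relation: H < N; N < K; K < M; M < Q; Q < J; J < P; P < L; L < S; S < G; G < R. Chaining them end to end gives the full order.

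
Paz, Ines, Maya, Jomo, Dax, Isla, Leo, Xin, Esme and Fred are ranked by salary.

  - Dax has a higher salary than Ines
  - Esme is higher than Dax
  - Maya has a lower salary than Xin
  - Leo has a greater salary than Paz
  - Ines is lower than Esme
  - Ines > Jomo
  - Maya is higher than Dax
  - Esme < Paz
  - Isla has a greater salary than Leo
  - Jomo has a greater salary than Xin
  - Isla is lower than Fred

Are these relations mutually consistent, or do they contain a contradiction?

inconsistent

We have Ines < Dax stated directly, yet also Dax < Maya < Xin < Jomo < Ines by chaining the others — so Dax < Ines. Contradiction.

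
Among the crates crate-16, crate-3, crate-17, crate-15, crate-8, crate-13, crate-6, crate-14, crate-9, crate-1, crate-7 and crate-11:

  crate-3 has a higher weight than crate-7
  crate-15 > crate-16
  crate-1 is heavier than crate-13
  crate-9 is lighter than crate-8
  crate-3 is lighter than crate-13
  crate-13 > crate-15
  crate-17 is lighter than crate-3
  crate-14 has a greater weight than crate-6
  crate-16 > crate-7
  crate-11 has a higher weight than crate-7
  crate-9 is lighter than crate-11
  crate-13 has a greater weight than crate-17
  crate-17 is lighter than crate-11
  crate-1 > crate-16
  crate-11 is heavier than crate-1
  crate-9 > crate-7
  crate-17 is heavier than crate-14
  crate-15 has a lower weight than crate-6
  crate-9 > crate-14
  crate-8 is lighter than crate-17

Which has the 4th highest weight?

The consecutive relations fix a unique order: crate-7 < crate-16 < crate-15 < crate-6 < crate-14 < crate-9 < crate-8 < crate-17 < crate-3 < crate-13 < crate-1 < crate-11.
The 4th largest is crate-3.

crate-3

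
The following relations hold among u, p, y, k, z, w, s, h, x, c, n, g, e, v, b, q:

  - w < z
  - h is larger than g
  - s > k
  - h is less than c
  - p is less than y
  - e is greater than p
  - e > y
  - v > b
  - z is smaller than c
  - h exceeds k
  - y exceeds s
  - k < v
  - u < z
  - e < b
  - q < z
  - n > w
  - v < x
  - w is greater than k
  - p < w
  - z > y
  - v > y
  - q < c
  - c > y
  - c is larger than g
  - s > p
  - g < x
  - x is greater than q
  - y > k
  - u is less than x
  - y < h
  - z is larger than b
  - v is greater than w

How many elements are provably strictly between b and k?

3

Chaining upward from k reaches: w, s, y, h, e, n, v, x, z, c.
Chaining downward from b reaches: p, s, y, e.
Strictly between k and b are those in both lists: s, y, e — 3 elements.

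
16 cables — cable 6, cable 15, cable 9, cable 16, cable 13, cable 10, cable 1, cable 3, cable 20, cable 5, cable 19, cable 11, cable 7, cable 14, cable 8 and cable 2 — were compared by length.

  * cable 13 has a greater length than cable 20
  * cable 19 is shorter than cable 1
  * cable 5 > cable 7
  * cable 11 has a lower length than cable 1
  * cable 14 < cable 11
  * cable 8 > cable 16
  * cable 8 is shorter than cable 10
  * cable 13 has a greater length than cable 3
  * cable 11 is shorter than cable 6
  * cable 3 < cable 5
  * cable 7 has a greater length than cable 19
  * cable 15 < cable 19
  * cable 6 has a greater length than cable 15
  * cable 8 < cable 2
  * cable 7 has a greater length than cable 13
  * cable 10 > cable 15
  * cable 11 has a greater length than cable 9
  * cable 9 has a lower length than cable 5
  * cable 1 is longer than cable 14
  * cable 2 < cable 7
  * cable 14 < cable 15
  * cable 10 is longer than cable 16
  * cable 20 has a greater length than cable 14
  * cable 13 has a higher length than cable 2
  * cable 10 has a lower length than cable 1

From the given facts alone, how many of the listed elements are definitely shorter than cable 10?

4

The elements the relations force below cable 10 are cable 16, cable 14, cable 8, cable 15 — no chain reaches any other.
That is 4.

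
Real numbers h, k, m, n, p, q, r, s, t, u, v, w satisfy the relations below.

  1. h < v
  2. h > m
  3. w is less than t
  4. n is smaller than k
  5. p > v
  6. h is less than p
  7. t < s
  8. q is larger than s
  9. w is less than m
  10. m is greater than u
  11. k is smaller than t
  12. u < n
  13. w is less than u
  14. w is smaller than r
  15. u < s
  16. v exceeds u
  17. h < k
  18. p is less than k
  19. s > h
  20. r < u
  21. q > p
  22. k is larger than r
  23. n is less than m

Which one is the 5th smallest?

Piecing the relations together gives one ordering: w < r < u < n < m < h < v < p < k < t < s < q.
The 5th smallest is m.

m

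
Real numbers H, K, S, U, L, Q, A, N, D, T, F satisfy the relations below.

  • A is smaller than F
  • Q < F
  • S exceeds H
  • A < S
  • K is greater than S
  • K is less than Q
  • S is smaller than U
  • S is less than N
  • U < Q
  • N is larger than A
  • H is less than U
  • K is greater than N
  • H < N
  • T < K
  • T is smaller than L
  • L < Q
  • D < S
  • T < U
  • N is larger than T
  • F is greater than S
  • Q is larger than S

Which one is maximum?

F

A is not greatest since A < S; H is not greatest since H < N; D is not greatest since D < S; T is not greatest since T < L; L is not greatest since L < Q; S is not greatest since S < K; N is not greatest since N < K; K is not greatest since K < Q; U is not greatest since U < Q; Q is not greatest since Q < F.
Only F has nothing above it, so F is the maximum.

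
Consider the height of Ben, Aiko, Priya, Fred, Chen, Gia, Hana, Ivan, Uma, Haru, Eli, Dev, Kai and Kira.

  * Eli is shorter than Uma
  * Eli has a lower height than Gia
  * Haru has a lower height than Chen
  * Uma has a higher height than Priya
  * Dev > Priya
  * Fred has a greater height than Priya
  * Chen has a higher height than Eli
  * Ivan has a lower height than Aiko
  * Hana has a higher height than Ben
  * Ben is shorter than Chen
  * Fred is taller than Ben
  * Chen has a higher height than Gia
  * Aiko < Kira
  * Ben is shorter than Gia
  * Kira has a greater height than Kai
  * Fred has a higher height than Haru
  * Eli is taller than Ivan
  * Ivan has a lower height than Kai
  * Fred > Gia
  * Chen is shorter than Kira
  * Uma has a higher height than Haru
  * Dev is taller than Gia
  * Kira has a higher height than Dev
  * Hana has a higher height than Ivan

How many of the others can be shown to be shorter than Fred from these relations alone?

6

The elements the relations force below Fred are Ivan, Eli, Priya, Ben, Gia, Haru — no chain reaches any other.
That is 6.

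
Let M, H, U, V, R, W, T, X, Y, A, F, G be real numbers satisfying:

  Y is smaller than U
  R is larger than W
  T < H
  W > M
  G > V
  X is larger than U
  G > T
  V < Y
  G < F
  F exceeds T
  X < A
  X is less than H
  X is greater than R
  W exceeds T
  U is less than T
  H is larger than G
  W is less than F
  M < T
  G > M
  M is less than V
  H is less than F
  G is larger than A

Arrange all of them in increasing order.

The consecutive links are each given: M < V; V < Y; Y < U; U < T; T < W; W < R; R < X; X < A; A < G; G < H; H < F.

M < V < Y < U < T < W < R < X < A < G < H < F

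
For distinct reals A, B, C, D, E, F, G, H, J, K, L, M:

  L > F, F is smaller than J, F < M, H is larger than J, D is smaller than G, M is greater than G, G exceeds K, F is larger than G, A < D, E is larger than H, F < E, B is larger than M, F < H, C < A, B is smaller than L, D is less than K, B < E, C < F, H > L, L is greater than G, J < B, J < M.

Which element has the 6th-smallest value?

F

The consecutive relations fix a unique order: C < A < D < K < G < F < J < M < B < L < H < E.
The 6th smallest is F.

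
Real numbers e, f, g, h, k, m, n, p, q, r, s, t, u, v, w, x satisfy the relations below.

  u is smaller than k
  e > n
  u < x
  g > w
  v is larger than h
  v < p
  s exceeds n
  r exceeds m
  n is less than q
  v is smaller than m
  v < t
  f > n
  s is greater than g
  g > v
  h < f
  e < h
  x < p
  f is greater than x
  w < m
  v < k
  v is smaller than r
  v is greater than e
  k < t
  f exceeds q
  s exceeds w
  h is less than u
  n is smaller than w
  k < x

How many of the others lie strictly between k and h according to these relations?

Chaining upward from h reaches: v, u, g, m, r, x, t, s, f, p.
Chaining downward from k reaches: n, e, v, u.
Strictly between h and k are those in both lists: v, u — 2 elements.

2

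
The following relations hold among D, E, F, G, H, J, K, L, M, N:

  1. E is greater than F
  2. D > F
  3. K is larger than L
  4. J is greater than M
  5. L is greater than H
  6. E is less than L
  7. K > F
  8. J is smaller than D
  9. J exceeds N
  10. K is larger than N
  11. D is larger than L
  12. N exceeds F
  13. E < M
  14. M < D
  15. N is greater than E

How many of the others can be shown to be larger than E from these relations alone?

6

From E the given relations immediately reach L, N, M.
From those, J, K, D — 6 in total.
No other element is forced above E by the given relations, so the count is 6.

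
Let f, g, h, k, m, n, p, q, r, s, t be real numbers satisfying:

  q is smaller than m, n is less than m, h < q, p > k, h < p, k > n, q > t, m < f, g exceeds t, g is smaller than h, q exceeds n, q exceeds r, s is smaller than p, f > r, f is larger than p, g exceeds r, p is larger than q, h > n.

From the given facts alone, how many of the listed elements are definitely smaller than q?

From q the given relations immediately reach t, r, n, h.
From those, g — 5 in total.
No other element is forced below q by the given relations, so the count is 5.

5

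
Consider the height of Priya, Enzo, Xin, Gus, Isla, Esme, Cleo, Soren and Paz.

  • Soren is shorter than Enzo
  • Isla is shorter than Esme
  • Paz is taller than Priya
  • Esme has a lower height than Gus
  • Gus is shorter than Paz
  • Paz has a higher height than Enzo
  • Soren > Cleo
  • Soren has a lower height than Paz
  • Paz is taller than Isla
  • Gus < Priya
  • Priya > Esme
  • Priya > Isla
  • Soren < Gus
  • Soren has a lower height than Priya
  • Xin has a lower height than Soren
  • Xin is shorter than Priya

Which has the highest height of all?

Paz

Chaining downward from Paz: directly below it, Soren, Isla, Gus, Enzo, Priya; then Cleo, Xin, Esme.
That covers every other element, and nothing is given above Paz, so Paz is the highest height.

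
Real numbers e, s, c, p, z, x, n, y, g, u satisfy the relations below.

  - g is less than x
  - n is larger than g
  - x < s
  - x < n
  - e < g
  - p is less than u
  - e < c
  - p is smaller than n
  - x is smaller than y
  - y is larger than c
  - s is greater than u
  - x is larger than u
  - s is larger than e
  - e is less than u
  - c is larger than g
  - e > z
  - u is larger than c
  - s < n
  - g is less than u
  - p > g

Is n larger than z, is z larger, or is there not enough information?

Chaining the given relations: z < e < g < p < u < x < s < n.
So n is larger.

n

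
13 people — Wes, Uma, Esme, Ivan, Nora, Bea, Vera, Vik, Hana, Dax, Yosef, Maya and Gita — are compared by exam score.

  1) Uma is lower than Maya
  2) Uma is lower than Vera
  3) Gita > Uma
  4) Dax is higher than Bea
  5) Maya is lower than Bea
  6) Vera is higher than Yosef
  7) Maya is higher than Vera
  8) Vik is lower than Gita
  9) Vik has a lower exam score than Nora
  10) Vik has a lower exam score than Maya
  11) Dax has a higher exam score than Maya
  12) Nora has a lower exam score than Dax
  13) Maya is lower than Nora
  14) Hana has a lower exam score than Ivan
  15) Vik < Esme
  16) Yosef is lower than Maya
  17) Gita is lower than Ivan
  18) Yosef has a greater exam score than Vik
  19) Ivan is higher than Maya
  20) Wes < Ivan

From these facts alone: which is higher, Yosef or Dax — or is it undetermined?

Dax

Yosef < Vera < Maya < Nora < Dax, by transitivity through Vera, Maya, Nora.
So Dax is higher.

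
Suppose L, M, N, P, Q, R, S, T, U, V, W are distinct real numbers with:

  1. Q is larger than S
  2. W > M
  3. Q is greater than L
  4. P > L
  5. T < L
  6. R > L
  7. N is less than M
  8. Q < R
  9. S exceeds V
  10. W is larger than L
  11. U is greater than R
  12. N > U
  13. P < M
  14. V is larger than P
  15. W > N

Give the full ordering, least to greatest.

Each adjacent pair is fixed by a given relation: T < L; L < P; P < V; V < S; S < Q; Q < R; R < U; U < N; N < M; M < W. Chaining them end to end gives the full order.

T < L < P < V < S < Q < R < U < N < M < W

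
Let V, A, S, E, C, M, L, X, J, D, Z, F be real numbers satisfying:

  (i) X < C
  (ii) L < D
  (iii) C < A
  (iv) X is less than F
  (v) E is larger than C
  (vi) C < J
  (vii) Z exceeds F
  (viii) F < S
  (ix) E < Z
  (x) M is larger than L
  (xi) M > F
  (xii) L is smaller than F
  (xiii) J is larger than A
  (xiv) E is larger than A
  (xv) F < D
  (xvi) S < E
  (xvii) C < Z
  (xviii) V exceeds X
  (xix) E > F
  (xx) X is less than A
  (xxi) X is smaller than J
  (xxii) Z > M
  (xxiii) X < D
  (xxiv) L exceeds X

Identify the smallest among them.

X

Chaining upward from X: directly above it, L, F, C, A, D, J, V; then S, E, M, Z.
That covers every other element, and nothing is given below X, so X is the smallest.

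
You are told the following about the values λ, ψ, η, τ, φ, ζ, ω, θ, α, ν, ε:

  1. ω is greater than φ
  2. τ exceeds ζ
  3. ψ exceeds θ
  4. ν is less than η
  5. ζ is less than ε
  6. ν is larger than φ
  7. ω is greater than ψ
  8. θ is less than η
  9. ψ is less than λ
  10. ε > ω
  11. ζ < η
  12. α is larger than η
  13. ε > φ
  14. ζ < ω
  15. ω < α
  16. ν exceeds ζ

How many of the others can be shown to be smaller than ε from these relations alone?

5

Directly below ε: φ, ζ, ω.
One step further: ψ (4 so far).
One step further: θ (5 so far).
Nothing else is reachable below ε; 5 in all.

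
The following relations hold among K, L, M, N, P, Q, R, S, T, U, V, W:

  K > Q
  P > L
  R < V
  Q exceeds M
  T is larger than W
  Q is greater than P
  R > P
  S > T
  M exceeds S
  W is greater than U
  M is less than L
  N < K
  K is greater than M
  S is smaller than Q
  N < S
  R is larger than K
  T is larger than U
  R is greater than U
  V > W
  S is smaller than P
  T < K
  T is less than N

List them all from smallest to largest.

U < W < T < N < S < M < L < P < Q < K < R < V

The consecutive links are each given: U < W; W < T; T < N; N < S; S < M; M < L; L < P; P < Q; Q < K; K < R; R < V.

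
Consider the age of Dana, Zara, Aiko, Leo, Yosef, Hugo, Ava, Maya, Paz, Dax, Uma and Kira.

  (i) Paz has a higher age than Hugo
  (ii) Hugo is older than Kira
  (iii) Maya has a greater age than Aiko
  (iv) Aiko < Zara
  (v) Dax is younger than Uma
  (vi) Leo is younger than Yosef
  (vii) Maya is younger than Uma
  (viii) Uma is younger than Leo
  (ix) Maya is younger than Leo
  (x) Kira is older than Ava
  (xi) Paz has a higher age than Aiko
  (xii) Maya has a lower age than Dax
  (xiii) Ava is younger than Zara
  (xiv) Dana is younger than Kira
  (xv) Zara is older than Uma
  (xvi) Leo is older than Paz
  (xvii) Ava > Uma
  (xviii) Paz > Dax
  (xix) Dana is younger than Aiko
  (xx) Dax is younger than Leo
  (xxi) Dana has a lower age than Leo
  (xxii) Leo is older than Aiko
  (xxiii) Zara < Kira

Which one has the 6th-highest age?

Zara

The consecutive relations fix a unique order: Dana < Aiko < Maya < Dax < Uma < Ava < Zara < Kira < Hugo < Paz < Leo < Yosef.
Counting 6 from the largest end gives Zara.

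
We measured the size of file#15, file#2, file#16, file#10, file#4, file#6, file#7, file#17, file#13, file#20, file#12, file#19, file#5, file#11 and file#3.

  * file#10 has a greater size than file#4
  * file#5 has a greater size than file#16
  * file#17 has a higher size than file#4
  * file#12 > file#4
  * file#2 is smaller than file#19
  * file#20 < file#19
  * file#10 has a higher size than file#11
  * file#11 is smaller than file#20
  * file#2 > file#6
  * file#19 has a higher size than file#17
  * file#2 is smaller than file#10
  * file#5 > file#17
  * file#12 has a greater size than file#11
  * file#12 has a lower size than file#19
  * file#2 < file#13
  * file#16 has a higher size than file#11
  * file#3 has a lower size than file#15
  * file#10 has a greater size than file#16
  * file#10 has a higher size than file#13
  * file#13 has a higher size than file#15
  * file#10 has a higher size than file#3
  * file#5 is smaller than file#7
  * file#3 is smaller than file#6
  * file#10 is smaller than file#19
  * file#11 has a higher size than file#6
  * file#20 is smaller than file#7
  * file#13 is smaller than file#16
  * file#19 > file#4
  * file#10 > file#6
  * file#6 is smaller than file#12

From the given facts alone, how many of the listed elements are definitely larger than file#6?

Directly above file#6: file#2, file#11, file#12, file#10.
One step further: file#20, file#13, file#16, file#19 (8 so far).
One step further: file#5, file#7 (10 so far).
No other element is forced above file#6 by the given relations, so the count is 10.

10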